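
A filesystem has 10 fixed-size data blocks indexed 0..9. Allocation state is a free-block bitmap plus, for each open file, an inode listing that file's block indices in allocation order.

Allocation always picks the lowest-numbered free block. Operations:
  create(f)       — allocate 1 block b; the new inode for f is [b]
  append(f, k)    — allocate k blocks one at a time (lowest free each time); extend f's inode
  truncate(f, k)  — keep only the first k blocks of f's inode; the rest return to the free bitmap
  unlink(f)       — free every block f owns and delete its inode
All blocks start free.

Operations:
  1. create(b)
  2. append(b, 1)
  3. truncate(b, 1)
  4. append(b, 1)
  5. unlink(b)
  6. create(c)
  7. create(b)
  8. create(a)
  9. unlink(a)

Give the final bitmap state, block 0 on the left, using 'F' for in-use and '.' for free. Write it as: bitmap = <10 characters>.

create(b): bitmap=F......... | b=[0]
append(b, 1): bitmap=FF........ | b=[0, 1]
truncate(b, 1): bitmap=F......... | b=[0]
append(b, 1): bitmap=FF........ | b=[0, 1]
unlink(b): bitmap=.......... | 
create(c): bitmap=F......... | c=[0]
create(b): bitmap=FF........ | b=[1] c=[0]
create(a): bitmap=FFF....... | a=[2] b=[1] c=[0]
unlink(a): bitmap=FF........ | b=[1] c=[0]

bitmap = FF........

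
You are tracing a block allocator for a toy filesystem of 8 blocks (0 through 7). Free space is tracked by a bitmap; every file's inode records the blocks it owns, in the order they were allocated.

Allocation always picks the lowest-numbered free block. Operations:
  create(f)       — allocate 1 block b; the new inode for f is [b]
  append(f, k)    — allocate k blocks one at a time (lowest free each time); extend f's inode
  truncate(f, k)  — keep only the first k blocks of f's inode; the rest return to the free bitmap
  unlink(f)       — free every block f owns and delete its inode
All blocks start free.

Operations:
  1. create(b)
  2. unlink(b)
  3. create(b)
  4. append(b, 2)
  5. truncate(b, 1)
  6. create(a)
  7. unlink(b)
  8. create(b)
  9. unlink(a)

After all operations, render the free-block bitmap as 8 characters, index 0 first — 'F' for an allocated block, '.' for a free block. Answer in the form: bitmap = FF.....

  1. create(b)  ⇒  F.......  {b→[0]}
  2. unlink(b)  ⇒  ........  {}
  3. create(b)  ⇒  F.......  {b→[0]}
  4. append(b, 2)  ⇒  FFF.....  {b→[0, 1, 2]}
  5. truncate(b, 1)  ⇒  F.......  {b→[0]}
  6. create(a)  ⇒  FF......  {a→[1]; b→[0]}
  7. unlink(b)  ⇒  .F......  {a→[1]}
  8. create(b)  ⇒  FF......  {a→[1]; b→[0]}
  9. unlink(a)  ⇒  F.......  {b→[0]}

bitmap = F.......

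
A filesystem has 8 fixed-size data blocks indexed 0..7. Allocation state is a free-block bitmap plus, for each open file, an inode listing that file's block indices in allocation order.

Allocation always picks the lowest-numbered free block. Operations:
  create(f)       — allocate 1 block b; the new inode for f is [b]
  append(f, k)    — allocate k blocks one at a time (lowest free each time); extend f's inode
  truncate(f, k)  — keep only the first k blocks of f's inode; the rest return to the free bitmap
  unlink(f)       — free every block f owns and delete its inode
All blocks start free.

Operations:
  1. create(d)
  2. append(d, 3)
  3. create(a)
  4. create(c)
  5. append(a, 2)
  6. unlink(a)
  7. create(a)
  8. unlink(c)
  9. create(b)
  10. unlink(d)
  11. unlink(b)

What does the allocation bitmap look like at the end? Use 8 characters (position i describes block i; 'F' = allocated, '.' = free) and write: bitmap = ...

bitmap = ....F...

  1. create(d)  ⇒  F.......  {d→[0]}
  2. append(d, 3)  ⇒  FFFF....  {d→[0, 1, 2, 3]}
  3. create(a)  ⇒  FFFFF...  {a→[4]; d→[0, 1, 2, 3]}
  4. create(c)  ⇒  FFFFFF..  {a→[4]; c→[5]; d→[0, 1, 2, 3]}
  5. append(a, 2)  ⇒  FFFFFFFF  {a→[4, 6, 7]; c→[5]; d→[0, 1, 2, 3]}
  6. unlink(a)  ⇒  FFFF.F..  {c→[5]; d→[0, 1, 2, 3]}
  7. create(a)  ⇒  FFFFFF..  {a→[4]; c→[5]; d→[0, 1, 2, 3]}
  8. unlink(c)  ⇒  FFFFF...  {a→[4]; d→[0, 1, 2, 3]}
  9. create(b)  ⇒  FFFFFF..  {a→[4]; b→[5]; d→[0, 1, 2, 3]}
  10. unlink(d)  ⇒  ....FF..  {a→[4]; b→[5]}
  11. unlink(b)  ⇒  ....F...  {a→[4]}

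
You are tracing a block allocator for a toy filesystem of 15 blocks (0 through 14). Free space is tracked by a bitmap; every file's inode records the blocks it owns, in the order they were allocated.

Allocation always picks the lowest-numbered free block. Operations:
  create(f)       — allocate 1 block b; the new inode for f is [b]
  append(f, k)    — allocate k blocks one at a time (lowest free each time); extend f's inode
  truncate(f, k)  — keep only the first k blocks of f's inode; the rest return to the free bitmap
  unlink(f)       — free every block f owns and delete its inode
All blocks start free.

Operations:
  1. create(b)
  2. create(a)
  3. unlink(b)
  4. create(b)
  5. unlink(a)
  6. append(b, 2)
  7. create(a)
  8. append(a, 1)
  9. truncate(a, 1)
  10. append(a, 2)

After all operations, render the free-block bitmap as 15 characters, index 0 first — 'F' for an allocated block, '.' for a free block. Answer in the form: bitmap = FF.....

create(b): bitmap=F.............. | b=[0]
create(a): bitmap=FF............. | a=[1] b=[0]
unlink(b): bitmap=.F............. | a=[1]
create(b): bitmap=FF............. | a=[1] b=[0]
unlink(a): bitmap=F.............. | b=[0]
append(b, 2): bitmap=FFF............ | b=[0, 1, 2]
create(a): bitmap=FFFF........... | a=[3] b=[0, 1, 2]
append(a, 1): bitmap=FFFFF.......... | a=[3, 4] b=[0, 1, 2]
truncate(a, 1): bitmap=FFFF........... | a=[3] b=[0, 1, 2]
append(a, 2): bitmap=FFFFFF......... | a=[3, 4, 5] b=[0, 1, 2]

bitmap = FFFFFF.........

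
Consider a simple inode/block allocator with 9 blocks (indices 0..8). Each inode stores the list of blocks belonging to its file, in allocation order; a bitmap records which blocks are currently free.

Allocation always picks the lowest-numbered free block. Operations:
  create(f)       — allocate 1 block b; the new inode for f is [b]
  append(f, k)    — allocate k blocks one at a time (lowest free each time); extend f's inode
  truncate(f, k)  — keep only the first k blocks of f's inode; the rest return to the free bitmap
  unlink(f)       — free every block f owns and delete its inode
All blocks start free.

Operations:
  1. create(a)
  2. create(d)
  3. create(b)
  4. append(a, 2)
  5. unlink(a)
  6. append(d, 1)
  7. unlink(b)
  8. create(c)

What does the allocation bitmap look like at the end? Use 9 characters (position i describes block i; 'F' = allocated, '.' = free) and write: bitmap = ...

bitmap = FFF......

  1. create(a)  ⇒  F........  {a→[0]}
  2. create(d)  ⇒  FF.......  {a→[0]; d→[1]}
  3. create(b)  ⇒  FFF......  {a→[0]; b→[2]; d→[1]}
  4. append(a, 2)  ⇒  FFFFF....  {a→[0, 3, 4]; b→[2]; d→[1]}
  5. unlink(a)  ⇒  .FF......  {b→[2]; d→[1]}
  6. append(d, 1)  ⇒  FFF......  {b→[2]; d→[1, 0]}
  7. unlink(b)  ⇒  FF.......  {d→[1, 0]}
  8. create(c)  ⇒  FFF......  {c→[2]; d→[1, 0]}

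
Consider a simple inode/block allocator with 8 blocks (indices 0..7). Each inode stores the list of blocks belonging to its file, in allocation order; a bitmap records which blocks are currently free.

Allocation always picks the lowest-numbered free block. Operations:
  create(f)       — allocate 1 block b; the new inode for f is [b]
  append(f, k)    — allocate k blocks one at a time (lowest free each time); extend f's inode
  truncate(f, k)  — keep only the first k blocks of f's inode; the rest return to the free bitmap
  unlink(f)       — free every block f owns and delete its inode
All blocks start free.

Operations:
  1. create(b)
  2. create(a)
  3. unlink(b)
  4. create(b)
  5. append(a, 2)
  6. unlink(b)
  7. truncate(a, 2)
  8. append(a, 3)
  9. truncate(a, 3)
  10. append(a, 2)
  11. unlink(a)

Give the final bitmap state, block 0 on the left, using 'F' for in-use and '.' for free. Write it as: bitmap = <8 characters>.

after create(b) → b:[0]  free=[F.......]
after create(a) → a:[1], b:[0]  free=[FF......]
after unlink(b) → a:[1]  free=[.F......]
after create(b) → a:[1], b:[0]  free=[FF......]
after append(a, 2) → a:[1, 2, 3], b:[0]  free=[FFFF....]
after unlink(b) → a:[1, 2, 3]  free=[.FFF....]
after truncate(a, 2) → a:[1, 2]  free=[.FF.....]
after append(a, 3) → a:[1, 2, 0, 3, 4]  free=[FFFFF...]
after truncate(a, 3) → a:[1, 2, 0]  free=[FFF.....]
after append(a, 2) → a:[1, 2, 0, 3, 4]  free=[FFFFF...]
after unlink(a) →   free=[........]

bitmap = ........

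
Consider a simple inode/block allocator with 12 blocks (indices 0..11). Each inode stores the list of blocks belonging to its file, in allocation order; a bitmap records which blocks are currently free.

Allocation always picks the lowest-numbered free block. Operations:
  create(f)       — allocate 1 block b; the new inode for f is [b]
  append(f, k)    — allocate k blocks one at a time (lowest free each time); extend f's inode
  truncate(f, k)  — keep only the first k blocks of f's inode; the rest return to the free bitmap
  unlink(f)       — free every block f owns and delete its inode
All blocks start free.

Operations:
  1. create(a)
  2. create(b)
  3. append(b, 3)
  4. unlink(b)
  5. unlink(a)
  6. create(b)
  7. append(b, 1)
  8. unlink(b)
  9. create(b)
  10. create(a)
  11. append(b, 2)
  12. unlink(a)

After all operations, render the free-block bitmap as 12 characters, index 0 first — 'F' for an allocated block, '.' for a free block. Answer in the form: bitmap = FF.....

bitmap = F.FF........

create(a): bitmap=F........... | a=[0]
create(b): bitmap=FF.......... | a=[0] b=[1]
append(b, 3): bitmap=FFFFF....... | a=[0] b=[1, 2, 3, 4]
unlink(b): bitmap=F........... | a=[0]
unlink(a): bitmap=............ | 
create(b): bitmap=F........... | b=[0]
append(b, 1): bitmap=FF.......... | b=[0, 1]
unlink(b): bitmap=............ | 
create(b): bitmap=F........... | b=[0]
create(a): bitmap=FF.......... | a=[1] b=[0]
append(b, 2): bitmap=FFFF........ | a=[1] b=[0, 2, 3]
unlink(a): bitmap=F.FF........ | b=[0, 2, 3]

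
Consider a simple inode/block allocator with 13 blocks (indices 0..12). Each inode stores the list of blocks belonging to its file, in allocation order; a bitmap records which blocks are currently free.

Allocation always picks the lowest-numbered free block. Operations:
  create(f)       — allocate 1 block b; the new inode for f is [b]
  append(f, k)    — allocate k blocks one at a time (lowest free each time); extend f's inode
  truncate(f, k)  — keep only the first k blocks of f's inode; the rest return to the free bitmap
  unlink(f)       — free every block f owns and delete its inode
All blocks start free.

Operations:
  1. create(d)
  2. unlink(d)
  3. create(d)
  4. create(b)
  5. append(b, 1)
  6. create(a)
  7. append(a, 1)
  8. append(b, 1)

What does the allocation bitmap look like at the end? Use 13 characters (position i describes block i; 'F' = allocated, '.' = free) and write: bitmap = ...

bitmap = FFFFFF.......

after create(d) → d:[0]  free=[F............]
after unlink(d) →   free=[.............]
after create(d) → d:[0]  free=[F............]
after create(b) → b:[1], d:[0]  free=[FF...........]
after append(b, 1) → b:[1, 2], d:[0]  free=[FFF..........]
after create(a) → a:[3], b:[1, 2], d:[0]  free=[FFFF.........]
after append(a, 1) → a:[3, 4], b:[1, 2], d:[0]  free=[FFFFF........]
after append(b, 1) → a:[3, 4], b:[1, 2, 5], d:[0]  free=[FFFFFF.......]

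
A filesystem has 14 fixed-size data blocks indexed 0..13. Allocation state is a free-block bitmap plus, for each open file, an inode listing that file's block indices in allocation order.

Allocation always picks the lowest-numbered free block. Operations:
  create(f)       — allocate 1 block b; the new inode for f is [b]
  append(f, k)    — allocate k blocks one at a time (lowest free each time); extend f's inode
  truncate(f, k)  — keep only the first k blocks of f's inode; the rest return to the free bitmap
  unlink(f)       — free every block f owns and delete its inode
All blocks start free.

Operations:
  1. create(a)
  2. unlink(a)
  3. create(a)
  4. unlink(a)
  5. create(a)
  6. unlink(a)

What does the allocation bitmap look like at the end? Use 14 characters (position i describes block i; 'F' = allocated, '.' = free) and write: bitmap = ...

after create(a) → a:[0]  free=[F.............]
after unlink(a) →   free=[..............]
after create(a) → a:[0]  free=[F.............]
after unlink(a) →   free=[..............]
after create(a) → a:[0]  free=[F.............]
after unlink(a) →   free=[..............]

bitmap = ..............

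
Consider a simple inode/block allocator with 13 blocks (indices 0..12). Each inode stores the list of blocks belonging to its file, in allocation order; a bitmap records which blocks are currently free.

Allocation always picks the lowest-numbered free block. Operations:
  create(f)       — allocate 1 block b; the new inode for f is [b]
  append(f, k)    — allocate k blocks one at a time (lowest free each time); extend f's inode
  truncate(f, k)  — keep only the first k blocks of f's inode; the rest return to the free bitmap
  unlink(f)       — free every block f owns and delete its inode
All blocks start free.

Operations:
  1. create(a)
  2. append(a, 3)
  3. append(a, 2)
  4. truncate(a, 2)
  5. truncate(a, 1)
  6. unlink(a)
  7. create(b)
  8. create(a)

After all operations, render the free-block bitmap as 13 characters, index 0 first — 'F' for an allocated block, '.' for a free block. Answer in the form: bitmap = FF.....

bitmap = FF...........

create(a): bitmap=F............ | a=[0]
append(a, 3): bitmap=FFFF......... | a=[0, 1, 2, 3]
append(a, 2): bitmap=FFFFFF....... | a=[0, 1, 2, 3, 4, 5]
truncate(a, 2): bitmap=FF........... | a=[0, 1]
truncate(a, 1): bitmap=F............ | a=[0]
unlink(a): bitmap=............. | 
create(b): bitmap=F............ | b=[0]
create(a): bitmap=FF........... | a=[1] b=[0]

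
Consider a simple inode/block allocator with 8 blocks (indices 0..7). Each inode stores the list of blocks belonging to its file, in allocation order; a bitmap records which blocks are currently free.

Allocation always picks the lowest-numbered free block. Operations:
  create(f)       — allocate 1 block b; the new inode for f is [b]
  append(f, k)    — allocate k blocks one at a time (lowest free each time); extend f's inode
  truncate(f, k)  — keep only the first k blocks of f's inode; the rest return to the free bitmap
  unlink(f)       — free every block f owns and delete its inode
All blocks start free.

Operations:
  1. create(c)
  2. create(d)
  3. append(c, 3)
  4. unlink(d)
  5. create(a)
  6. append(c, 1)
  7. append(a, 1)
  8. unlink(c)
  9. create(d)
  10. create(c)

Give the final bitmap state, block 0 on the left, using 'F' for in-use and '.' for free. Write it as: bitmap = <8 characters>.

bitmap = FFF...F.

[1] create(c) — c=0 (map F.......)
[2] create(d) — c=0 d=1 (map FF......)
[3] append(c, 3) — c=0,2,3,4 d=1 (map FFFFF...)
[4] unlink(d) — c=0,2,3,4 (map F.FFF...)
[5] create(a) — a=1 c=0,2,3,4 (map FFFFF...)
[6] append(c, 1) — a=1 c=0,2,3,4,5 (map FFFFFF..)
[7] append(a, 1) — a=1,6 c=0,2,3,4,5 (map FFFFFFF.)
[8] unlink(c) — a=1,6 (map .F....F.)
[9] create(d) — a=1,6 d=0 (map FF....F.)
[10] create(c) — a=1,6 c=2 d=0 (map FFF...F.)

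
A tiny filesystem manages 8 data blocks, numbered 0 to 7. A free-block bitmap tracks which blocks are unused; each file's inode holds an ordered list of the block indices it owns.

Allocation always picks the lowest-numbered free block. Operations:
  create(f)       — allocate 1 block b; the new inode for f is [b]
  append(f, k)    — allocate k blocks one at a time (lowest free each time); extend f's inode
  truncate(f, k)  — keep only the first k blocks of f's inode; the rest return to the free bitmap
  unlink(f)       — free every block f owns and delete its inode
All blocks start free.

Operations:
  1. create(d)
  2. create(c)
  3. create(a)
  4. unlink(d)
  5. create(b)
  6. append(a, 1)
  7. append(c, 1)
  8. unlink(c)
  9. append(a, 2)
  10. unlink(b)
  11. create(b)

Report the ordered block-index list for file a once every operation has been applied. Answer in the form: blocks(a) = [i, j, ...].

create(d): bitmap=F....... | d=[0]
create(c): bitmap=FF...... | c=[1] d=[0]
create(a): bitmap=FFF..... | a=[2] c=[1] d=[0]
unlink(d): bitmap=.FF..... | a=[2] c=[1]
create(b): bitmap=FFF..... | a=[2] b=[0] c=[1]
append(a, 1): bitmap=FFFF.... | a=[2, 3] b=[0] c=[1]
append(c, 1): bitmap=FFFFF... | a=[2, 3] b=[0] c=[1, 4]
unlink(c): bitmap=F.FF.... | a=[2, 3] b=[0]
append(a, 2): bitmap=FFFFF... | a=[2, 3, 1, 4] b=[0]
unlink(b): bitmap=.FFFF... | a=[2, 3, 1, 4]
create(b): bitmap=FFFFF... | a=[2, 3, 1, 4] b=[0]

blocks(a) = [2, 3, 1, 4]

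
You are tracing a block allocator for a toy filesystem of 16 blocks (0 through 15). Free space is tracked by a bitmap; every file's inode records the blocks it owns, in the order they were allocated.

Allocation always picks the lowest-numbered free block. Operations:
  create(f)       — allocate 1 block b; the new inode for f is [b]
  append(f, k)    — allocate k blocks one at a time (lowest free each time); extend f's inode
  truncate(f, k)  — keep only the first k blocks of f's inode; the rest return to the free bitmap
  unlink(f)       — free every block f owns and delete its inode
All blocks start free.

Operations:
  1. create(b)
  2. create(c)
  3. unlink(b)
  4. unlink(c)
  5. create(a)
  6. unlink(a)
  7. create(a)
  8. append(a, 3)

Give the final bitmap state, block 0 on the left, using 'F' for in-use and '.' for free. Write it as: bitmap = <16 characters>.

bitmap = FFFF............

create(b): bitmap=F............... | b=[0]
create(c): bitmap=FF.............. | b=[0] c=[1]
unlink(b): bitmap=.F.............. | c=[1]
unlink(c): bitmap=................ | 
create(a): bitmap=F............... | a=[0]
unlink(a): bitmap=................ | 
create(a): bitmap=F............... | a=[0]
append(a, 3): bitmap=FFFF............ | a=[0, 1, 2, 3]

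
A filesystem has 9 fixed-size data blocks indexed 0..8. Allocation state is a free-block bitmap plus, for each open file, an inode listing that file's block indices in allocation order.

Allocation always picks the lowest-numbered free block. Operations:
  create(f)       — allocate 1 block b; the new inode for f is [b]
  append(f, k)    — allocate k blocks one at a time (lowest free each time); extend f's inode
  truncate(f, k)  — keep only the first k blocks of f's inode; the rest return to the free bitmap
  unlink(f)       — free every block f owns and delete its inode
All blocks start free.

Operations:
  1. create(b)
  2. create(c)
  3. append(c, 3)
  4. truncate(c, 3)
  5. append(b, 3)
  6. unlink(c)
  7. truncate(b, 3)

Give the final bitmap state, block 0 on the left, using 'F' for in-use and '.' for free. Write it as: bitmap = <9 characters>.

  1. create(b)  ⇒  F........  {b→[0]}
  2. create(c)  ⇒  FF.......  {b→[0]; c→[1]}
  3. append(c, 3)  ⇒  FFFFF....  {b→[0]; c→[1, 2, 3, 4]}
  4. truncate(c, 3)  ⇒  FFFF.....  {b→[0]; c→[1, 2, 3]}
  5. append(b, 3)  ⇒  FFFFFFF..  {b→[0, 4, 5, 6]; c→[1, 2, 3]}
  6. unlink(c)  ⇒  F...FFF..  {b→[0, 4, 5, 6]}
  7. truncate(b, 3)  ⇒  F...FF...  {b→[0, 4, 5]}

bitmap = F...FF...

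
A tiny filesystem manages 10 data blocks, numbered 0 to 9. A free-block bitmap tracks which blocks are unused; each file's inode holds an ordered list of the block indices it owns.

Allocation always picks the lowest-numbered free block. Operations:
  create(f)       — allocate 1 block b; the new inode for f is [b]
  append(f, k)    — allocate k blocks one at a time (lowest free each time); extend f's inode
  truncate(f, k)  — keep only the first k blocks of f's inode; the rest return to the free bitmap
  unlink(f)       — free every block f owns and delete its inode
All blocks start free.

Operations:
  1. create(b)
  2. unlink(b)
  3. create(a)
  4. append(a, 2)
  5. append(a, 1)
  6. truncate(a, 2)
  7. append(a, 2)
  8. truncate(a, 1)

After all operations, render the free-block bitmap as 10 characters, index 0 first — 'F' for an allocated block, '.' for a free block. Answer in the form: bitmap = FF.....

bitmap = F.........

after create(b) → b:[0]  free=[F.........]
after unlink(b) →   free=[..........]
after create(a) → a:[0]  free=[F.........]
after append(a, 2) → a:[0, 1, 2]  free=[FFF.......]
after append(a, 1) → a:[0, 1, 2, 3]  free=[FFFF......]
after truncate(a, 2) → a:[0, 1]  free=[FF........]
after append(a, 2) → a:[0, 1, 2, 3]  free=[FFFF......]
after truncate(a, 1) → a:[0]  free=[F.........]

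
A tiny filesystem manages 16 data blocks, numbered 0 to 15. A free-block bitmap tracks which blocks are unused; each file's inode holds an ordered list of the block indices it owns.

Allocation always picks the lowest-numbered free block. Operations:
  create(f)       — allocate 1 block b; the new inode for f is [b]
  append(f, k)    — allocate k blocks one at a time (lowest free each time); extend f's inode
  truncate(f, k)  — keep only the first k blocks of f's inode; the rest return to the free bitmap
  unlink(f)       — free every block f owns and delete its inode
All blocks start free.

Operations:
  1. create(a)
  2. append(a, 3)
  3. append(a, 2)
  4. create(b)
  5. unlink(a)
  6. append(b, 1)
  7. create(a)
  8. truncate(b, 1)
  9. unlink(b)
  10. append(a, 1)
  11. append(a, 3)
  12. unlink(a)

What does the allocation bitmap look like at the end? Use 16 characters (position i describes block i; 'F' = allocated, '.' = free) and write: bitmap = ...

bitmap = ................

create(a): bitmap=F............... | a=[0]
append(a, 3): bitmap=FFFF............ | a=[0, 1, 2, 3]
append(a, 2): bitmap=FFFFFF.......... | a=[0, 1, 2, 3, 4, 5]
create(b): bitmap=FFFFFFF......... | a=[0, 1, 2, 3, 4, 5] b=[6]
unlink(a): bitmap=......F......... | b=[6]
append(b, 1): bitmap=F.....F......... | b=[6, 0]
create(a): bitmap=FF....F......... | a=[1] b=[6, 0]
truncate(b, 1): bitmap=.F....F......... | a=[1] b=[6]
unlink(b): bitmap=.F.............. | a=[1]
append(a, 1): bitmap=FF.............. | a=[1, 0]
append(a, 3): bitmap=FFFFF........... | a=[1, 0, 2, 3, 4]
unlink(a): bitmap=................ | 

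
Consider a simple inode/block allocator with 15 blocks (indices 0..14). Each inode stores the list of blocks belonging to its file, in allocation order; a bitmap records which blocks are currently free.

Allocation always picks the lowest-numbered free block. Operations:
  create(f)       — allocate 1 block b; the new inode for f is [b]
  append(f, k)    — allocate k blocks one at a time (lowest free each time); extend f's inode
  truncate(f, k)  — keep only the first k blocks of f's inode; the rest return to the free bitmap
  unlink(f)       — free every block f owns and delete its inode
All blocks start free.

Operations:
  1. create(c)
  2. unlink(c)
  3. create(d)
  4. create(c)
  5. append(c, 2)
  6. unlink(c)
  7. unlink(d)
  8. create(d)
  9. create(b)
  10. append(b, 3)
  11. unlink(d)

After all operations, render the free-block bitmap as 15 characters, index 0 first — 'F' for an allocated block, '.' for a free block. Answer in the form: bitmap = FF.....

bitmap = .FFFF..........

[1] create(c) — c=0 (map F..............)
[2] unlink(c) —  (map ...............)
[3] create(d) — d=0 (map F..............)
[4] create(c) — c=1 d=0 (map FF.............)
[5] append(c, 2) — c=1,2,3 d=0 (map FFFF...........)
[6] unlink(c) — d=0 (map F..............)
[7] unlink(d) —  (map ...............)
[8] create(d) — d=0 (map F..............)
[9] create(b) — b=1 d=0 (map FF.............)
[10] append(b, 3) — b=1,2,3,4 d=0 (map FFFFF..........)
[11] unlink(d) — b=1,2,3,4 (map .FFFF..........)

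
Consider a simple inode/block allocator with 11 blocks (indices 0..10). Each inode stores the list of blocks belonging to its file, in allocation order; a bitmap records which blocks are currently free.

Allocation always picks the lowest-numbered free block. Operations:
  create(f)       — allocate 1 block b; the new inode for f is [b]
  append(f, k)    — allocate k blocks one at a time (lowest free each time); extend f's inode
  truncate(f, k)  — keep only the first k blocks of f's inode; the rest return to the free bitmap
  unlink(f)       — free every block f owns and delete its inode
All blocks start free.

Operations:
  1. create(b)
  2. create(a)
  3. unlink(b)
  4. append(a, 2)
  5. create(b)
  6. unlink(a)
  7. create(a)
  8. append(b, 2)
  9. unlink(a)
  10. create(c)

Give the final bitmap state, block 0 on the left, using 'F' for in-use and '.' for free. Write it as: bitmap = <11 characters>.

[1] create(b) — b=0 (map F..........)
[2] create(a) — a=1 b=0 (map FF.........)
[3] unlink(b) — a=1 (map .F.........)
[4] append(a, 2) — a=1,0,2 (map FFF........)
[5] create(b) — a=1,0,2 b=3 (map FFFF.......)
[6] unlink(a) — b=3 (map ...F.......)
[7] create(a) — a=0 b=3 (map F..F.......)
[8] append(b, 2) — a=0 b=3,1,2 (map FFFF.......)
[9] unlink(a) — b=3,1,2 (map .FFF.......)
[10] create(c) — b=3,1,2 c=0 (map FFFF.......)

bitmap = FFFF.......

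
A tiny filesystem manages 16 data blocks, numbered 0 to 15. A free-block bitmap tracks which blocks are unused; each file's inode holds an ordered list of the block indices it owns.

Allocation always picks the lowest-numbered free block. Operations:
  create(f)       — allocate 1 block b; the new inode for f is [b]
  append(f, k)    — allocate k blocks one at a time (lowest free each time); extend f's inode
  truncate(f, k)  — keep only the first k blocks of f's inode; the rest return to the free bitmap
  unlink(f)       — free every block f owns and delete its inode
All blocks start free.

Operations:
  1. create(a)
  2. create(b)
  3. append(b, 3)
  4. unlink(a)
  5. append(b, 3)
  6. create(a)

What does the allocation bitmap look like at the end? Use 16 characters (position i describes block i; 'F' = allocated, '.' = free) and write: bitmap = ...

bitmap = FFFFFFFF........

after create(a) → a:[0]  free=[F...............]
after create(b) → a:[0], b:[1]  free=[FF..............]
after append(b, 3) → a:[0], b:[1, 2, 3, 4]  free=[FFFFF...........]
after unlink(a) → b:[1, 2, 3, 4]  free=[.FFFF...........]
after append(b, 3) → b:[1, 2, 3, 4, 0, 5, 6]  free=[FFFFFFF.........]
after create(a) → a:[7], b:[1, 2, 3, 4, 0, 5, 6]  free=[FFFFFFFF........]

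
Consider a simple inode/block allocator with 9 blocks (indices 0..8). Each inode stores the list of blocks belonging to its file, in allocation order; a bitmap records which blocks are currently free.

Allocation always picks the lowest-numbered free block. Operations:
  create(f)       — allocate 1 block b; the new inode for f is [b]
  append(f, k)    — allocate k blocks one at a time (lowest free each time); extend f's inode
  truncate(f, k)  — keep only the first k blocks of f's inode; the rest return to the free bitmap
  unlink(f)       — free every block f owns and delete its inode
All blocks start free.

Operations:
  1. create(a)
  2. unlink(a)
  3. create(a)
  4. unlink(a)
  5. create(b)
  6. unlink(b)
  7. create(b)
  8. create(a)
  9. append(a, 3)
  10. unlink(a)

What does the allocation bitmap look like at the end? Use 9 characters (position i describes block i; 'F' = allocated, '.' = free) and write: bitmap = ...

bitmap = F........

  1. create(a)  ⇒  F........  {a→[0]}
  2. unlink(a)  ⇒  .........  {}
  3. create(a)  ⇒  F........  {a→[0]}
  4. unlink(a)  ⇒  .........  {}
  5. create(b)  ⇒  F........  {b→[0]}
  6. unlink(b)  ⇒  .........  {}
  7. create(b)  ⇒  F........  {b→[0]}
  8. create(a)  ⇒  FF.......  {a→[1]; b→[0]}
  9. append(a, 3)  ⇒  FFFFF....  {a→[1, 2, 3, 4]; b→[0]}
  10. unlink(a)  ⇒  F........  {b→[0]}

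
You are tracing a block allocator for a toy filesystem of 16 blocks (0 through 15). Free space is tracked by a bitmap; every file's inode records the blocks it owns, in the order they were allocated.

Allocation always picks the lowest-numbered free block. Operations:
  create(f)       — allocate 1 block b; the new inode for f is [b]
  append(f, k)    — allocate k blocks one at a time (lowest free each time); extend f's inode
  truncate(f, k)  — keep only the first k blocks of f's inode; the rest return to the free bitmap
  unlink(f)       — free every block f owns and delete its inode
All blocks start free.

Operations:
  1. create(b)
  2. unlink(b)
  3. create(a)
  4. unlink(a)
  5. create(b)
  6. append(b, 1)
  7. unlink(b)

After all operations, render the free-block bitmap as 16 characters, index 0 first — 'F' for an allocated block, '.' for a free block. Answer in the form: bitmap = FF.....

bitmap = ................

  1. create(b)  ⇒  F...............  {b→[0]}
  2. unlink(b)  ⇒  ................  {}
  3. create(a)  ⇒  F...............  {a→[0]}
  4. unlink(a)  ⇒  ................  {}
  5. create(b)  ⇒  F...............  {b→[0]}
  6. append(b, 1)  ⇒  FF..............  {b→[0, 1]}
  7. unlink(b)  ⇒  ................  {}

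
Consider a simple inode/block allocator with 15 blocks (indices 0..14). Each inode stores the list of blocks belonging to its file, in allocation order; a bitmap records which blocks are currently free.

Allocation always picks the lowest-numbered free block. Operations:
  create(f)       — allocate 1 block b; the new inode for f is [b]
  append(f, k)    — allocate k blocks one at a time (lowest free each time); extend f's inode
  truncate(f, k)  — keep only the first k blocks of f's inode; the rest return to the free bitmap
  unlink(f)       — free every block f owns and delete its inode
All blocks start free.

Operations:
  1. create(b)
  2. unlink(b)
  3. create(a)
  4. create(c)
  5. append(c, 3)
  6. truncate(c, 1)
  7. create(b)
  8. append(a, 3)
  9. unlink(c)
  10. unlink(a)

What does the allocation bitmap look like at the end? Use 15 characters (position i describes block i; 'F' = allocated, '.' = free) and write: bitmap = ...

bitmap = ..F............

[1] create(b) — b=0 (map F..............)
[2] unlink(b) —  (map ...............)
[3] create(a) — a=0 (map F..............)
[4] create(c) — a=0 c=1 (map FF.............)
[5] append(c, 3) — a=0 c=1,2,3,4 (map FFFFF..........)
[6] truncate(c, 1) — a=0 c=1 (map FF.............)
[7] create(b) — a=0 b=2 c=1 (map FFF............)
[8] append(a, 3) — a=0,3,4,5 b=2 c=1 (map FFFFFF.........)
[9] unlink(c) — a=0,3,4,5 b=2 (map F.FFFF.........)
[10] unlink(a) — b=2 (map ..F............)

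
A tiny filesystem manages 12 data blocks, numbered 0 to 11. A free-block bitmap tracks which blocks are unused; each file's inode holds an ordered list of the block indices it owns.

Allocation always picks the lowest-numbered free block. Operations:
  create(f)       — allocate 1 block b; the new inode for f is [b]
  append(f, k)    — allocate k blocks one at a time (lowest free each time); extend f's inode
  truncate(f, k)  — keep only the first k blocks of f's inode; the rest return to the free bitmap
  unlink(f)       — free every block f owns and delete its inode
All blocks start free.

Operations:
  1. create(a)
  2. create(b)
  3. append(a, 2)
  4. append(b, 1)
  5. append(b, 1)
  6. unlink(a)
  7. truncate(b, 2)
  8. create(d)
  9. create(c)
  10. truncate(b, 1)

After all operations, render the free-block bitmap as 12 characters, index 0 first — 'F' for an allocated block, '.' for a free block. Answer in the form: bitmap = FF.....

  1. create(a)  ⇒  F...........  {a→[0]}
  2. create(b)  ⇒  FF..........  {a→[0]; b→[1]}
  3. append(a, 2)  ⇒  FFFF........  {a→[0, 2, 3]; b→[1]}
  4. append(b, 1)  ⇒  FFFFF.......  {a→[0, 2, 3]; b→[1, 4]}
  5. append(b, 1)  ⇒  FFFFFF......  {a→[0, 2, 3]; b→[1, 4, 5]}
  6. unlink(a)  ⇒  .F..FF......  {b→[1, 4, 5]}
  7. truncate(b, 2)  ⇒  .F..F.......  {b→[1, 4]}
  8. create(d)  ⇒  FF..F.......  {b→[1, 4]; d→[0]}
  9. create(c)  ⇒  FFF.F.......  {b→[1, 4]; c→[2]; d→[0]}
  10. truncate(b, 1)  ⇒  FFF.........  {b→[1]; c→[2]; d→[0]}

bitmap = FFF.........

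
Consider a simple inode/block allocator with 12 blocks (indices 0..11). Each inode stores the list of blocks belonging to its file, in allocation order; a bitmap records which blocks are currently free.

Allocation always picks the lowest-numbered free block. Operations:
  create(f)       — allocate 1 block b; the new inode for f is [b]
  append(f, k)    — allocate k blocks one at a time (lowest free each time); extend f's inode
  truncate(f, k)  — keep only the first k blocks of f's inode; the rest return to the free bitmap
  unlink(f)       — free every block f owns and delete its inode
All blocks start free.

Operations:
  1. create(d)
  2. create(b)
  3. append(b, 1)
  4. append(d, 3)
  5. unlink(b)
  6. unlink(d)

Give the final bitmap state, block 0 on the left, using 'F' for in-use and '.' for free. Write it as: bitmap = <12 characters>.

bitmap = ............

[1] create(d) — d=0 (map F...........)
[2] create(b) — b=1 d=0 (map FF..........)
[3] append(b, 1) — b=1,2 d=0 (map FFF.........)
[4] append(d, 3) — b=1,2 d=0,3,4,5 (map FFFFFF......)
[5] unlink(b) — d=0,3,4,5 (map F..FFF......)
[6] unlink(d) —  (map ............)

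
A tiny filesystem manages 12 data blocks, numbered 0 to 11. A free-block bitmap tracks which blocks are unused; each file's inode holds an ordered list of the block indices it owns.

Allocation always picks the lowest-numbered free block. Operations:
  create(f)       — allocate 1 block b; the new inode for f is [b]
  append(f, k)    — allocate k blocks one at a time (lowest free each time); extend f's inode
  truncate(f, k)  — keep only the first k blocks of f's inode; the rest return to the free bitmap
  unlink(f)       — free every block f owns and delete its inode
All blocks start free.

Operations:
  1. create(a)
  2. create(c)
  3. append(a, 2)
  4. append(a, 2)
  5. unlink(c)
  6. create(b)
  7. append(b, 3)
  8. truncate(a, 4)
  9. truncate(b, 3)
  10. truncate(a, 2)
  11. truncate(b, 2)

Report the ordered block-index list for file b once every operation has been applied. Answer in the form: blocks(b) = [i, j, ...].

  1. create(a)  ⇒  F...........  {a→[0]}
  2. create(c)  ⇒  FF..........  {a→[0]; c→[1]}
  3. append(a, 2)  ⇒  FFFF........  {a→[0, 2, 3]; c→[1]}
  4. append(a, 2)  ⇒  FFFFFF......  {a→[0, 2, 3, 4, 5]; c→[1]}
  5. unlink(c)  ⇒  F.FFFF......  {a→[0, 2, 3, 4, 5]}
  6. create(b)  ⇒  FFFFFF......  {a→[0, 2, 3, 4, 5]; b→[1]}
  7. append(b, 3)  ⇒  FFFFFFFFF...  {a→[0, 2, 3, 4, 5]; b→[1, 6, 7, 8]}
  8. truncate(a, 4)  ⇒  FFFFF.FFF...  {a→[0, 2, 3, 4]; b→[1, 6, 7, 8]}
  9. truncate(b, 3)  ⇒  FFFFF.FF....  {a→[0, 2, 3, 4]; b→[1, 6, 7]}
  10. truncate(a, 2)  ⇒  FFF...FF....  {a→[0, 2]; b→[1, 6, 7]}
  11. truncate(b, 2)  ⇒  FFF...F.....  {a→[0, 2]; b→[1, 6]}

blocks(b) = [1, 6]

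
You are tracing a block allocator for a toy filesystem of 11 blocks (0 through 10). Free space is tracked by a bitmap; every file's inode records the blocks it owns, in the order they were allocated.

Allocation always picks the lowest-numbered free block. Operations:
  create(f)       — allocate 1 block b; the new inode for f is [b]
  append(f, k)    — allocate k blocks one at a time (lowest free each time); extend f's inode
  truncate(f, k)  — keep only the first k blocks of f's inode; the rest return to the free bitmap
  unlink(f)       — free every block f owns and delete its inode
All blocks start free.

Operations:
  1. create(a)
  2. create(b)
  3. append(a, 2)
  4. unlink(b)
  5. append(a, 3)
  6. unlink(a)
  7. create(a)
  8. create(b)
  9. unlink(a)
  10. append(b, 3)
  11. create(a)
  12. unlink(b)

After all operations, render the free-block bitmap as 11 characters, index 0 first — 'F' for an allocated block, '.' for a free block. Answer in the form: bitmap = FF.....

bitmap = ....F......

create(a): bitmap=F.......... | a=[0]
create(b): bitmap=FF......... | a=[0] b=[1]
append(a, 2): bitmap=FFFF....... | a=[0, 2, 3] b=[1]
unlink(b): bitmap=F.FF....... | a=[0, 2, 3]
append(a, 3): bitmap=FFFFFF..... | a=[0, 2, 3, 1, 4, 5]
unlink(a): bitmap=........... | 
create(a): bitmap=F.......... | a=[0]
create(b): bitmap=FF......... | a=[0] b=[1]
unlink(a): bitmap=.F......... | b=[1]
append(b, 3): bitmap=FFFF....... | b=[1, 0, 2, 3]
create(a): bitmap=FFFFF...... | a=[4] b=[1, 0, 2, 3]
unlink(b): bitmap=....F...... | a=[4]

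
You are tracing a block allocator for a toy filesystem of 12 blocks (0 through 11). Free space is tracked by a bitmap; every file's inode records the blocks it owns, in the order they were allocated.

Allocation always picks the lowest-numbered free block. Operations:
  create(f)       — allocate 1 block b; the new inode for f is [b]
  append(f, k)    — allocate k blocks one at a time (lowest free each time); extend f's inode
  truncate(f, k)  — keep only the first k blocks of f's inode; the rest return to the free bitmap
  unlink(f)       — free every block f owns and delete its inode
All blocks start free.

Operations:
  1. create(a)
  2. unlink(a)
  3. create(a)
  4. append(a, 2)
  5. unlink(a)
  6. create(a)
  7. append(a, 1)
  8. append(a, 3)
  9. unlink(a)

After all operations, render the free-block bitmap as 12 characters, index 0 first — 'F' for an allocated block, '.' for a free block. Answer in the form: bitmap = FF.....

create(a): bitmap=F........... | a=[0]
unlink(a): bitmap=............ | 
create(a): bitmap=F........... | a=[0]
append(a, 2): bitmap=FFF......... | a=[0, 1, 2]
unlink(a): bitmap=............ | 
create(a): bitmap=F........... | a=[0]
append(a, 1): bitmap=FF.......... | a=[0, 1]
append(a, 3): bitmap=FFFFF....... | a=[0, 1, 2, 3, 4]
unlink(a): bitmap=............ | 

bitmap = ............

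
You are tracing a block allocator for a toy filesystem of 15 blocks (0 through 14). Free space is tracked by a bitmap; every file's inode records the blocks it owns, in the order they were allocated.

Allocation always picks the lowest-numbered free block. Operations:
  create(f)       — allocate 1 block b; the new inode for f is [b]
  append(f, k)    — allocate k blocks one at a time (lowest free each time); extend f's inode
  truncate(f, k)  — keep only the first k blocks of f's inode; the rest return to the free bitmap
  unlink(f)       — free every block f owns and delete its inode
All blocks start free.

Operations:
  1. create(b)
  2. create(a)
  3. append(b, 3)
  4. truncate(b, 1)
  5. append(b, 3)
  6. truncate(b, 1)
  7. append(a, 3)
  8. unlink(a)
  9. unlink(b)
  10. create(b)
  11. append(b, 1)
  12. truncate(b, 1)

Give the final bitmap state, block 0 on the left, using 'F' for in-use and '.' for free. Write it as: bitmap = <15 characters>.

[1] create(b) — b=0 (map F..............)
[2] create(a) — a=1 b=0 (map FF.............)
[3] append(b, 3) — a=1 b=0,2,3,4 (map FFFFF..........)
[4] truncate(b, 1) — a=1 b=0 (map FF.............)
[5] append(b, 3) — a=1 b=0,2,3,4 (map FFFFF..........)
[6] truncate(b, 1) — a=1 b=0 (map FF.............)
[7] append(a, 3) — a=1,2,3,4 b=0 (map FFFFF..........)
[8] unlink(a) — b=0 (map F..............)
[9] unlink(b) —  (map ...............)
[10] create(b) — b=0 (map F..............)
[11] append(b, 1) — b=0,1 (map FF.............)
[12] truncate(b, 1) — b=0 (map F..............)

bitmap = F..............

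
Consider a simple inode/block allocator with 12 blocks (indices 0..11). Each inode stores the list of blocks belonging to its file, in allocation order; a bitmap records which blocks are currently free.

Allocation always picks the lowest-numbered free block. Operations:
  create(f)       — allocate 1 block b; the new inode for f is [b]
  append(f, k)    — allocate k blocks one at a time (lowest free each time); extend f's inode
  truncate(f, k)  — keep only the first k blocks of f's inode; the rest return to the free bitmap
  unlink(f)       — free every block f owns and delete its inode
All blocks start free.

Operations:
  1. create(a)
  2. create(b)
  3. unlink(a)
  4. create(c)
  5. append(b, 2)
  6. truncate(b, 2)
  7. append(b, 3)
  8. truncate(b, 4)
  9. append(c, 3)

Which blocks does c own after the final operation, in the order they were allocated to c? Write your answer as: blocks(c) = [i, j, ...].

blocks(c) = [0, 5, 6, 7]

after create(a) → a:[0]  free=[F...........]
after create(b) → a:[0], b:[1]  free=[FF..........]
after unlink(a) → b:[1]  free=[.F..........]
after create(c) → b:[1], c:[0]  free=[FF..........]
after append(b, 2) → b:[1, 2, 3], c:[0]  free=[FFFF........]
after truncate(b, 2) → b:[1, 2], c:[0]  free=[FFF.........]
after append(b, 3) → b:[1, 2, 3, 4, 5], c:[0]  free=[FFFFFF......]
after truncate(b, 4) → b:[1, 2, 3, 4], c:[0]  free=[FFFFF.......]
after append(c, 3) → b:[1, 2, 3, 4], c:[0, 5, 6, 7]  free=[FFFFFFFF....]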